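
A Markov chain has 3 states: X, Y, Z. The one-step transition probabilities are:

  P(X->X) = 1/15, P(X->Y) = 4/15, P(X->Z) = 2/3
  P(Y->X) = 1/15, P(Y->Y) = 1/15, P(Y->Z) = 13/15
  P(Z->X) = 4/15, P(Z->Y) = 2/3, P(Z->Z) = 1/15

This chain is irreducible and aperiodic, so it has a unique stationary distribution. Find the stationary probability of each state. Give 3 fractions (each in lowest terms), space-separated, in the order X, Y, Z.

Answer: 11/69 26/69 32/69

Derivation:
The stationary distribution satisfies pi = pi * P, i.e.:
  pi_X = 1/15*pi_X + 1/15*pi_Y + 4/15*pi_Z
  pi_Y = 4/15*pi_X + 1/15*pi_Y + 2/3*pi_Z
  pi_Z = 2/3*pi_X + 13/15*pi_Y + 1/15*pi_Z
with normalization: pi_X + pi_Y + pi_Z = 1.

Using the first 2 balance equations plus normalization, the linear system A*pi = b is:
  [-14/15, 1/15, 4/15] . pi = 0
  [4/15, -14/15, 2/3] . pi = 0
  [1, 1, 1] . pi = 1

Solving yields:
  pi_X = 11/69
  pi_Y = 26/69
  pi_Z = 32/69

Verification (pi * P):
  11/69*1/15 + 26/69*1/15 + 32/69*4/15 = 11/69 = pi_X  (ok)
  11/69*4/15 + 26/69*1/15 + 32/69*2/3 = 26/69 = pi_Y  (ok)
  11/69*2/3 + 26/69*13/15 + 32/69*1/15 = 32/69 = pi_Z  (ok)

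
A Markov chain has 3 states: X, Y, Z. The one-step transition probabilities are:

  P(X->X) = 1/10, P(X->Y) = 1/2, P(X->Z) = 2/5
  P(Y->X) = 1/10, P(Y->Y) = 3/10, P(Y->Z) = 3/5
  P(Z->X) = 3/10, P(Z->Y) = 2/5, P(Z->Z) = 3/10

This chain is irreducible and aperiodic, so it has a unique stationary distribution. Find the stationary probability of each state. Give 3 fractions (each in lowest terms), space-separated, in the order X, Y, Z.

The stationary distribution satisfies pi = pi * P, i.e.:
  pi_X = 1/10*pi_X + 1/10*pi_Y + 3/10*pi_Z
  pi_Y = 1/2*pi_X + 3/10*pi_Y + 2/5*pi_Z
  pi_Z = 2/5*pi_X + 3/5*pi_Y + 3/10*pi_Z
with normalization: pi_X + pi_Y + pi_Z = 1.

Using the first 2 balance equations plus normalization, the linear system A*pi = b is:
  [-9/10, 1/10, 3/10] . pi = 0
  [1/2, -7/10, 2/5] . pi = 0
  [1, 1, 1] . pi = 1

Solving yields:
  pi_X = 25/134
  pi_Y = 51/134
  pi_Z = 29/67

Verification (pi * P):
  25/134*1/10 + 51/134*1/10 + 29/67*3/10 = 25/134 = pi_X  (ok)
  25/134*1/2 + 51/134*3/10 + 29/67*2/5 = 51/134 = pi_Y  (ok)
  25/134*2/5 + 51/134*3/5 + 29/67*3/10 = 29/67 = pi_Z  (ok)

Answer: 25/134 51/134 29/67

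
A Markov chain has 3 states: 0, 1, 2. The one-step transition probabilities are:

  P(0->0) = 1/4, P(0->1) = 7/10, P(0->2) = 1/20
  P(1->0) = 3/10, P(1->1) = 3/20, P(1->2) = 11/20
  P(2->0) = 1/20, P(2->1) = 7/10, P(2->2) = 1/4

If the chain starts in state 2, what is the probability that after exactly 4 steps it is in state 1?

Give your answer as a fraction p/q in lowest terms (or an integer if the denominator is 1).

Computing P^4 by repeated multiplication:
P^1 =
  0: [1/4, 7/10, 1/20]
  1: [3/10, 3/20, 11/20]
  2: [1/20, 7/10, 1/4]
P^2 =
  0: [11/40, 63/200, 41/100]
  1: [59/400, 247/400, 47/200]
  2: [47/200, 63/200, 9/20]
P^3 =
  0: [147/800, 2107/4000, 579/2000]
  1: [1871/8000, 2883/8000, 1623/4000]
  2: [703/4000, 2107/4000, 119/400]
P^4 =
  0: [699/3200, 32823/80000, 14851/40000]
  1: [29899/160000, 80287/160000, 24907/80000]
  2: [17347/80000, 32823/80000, 2983/8000]

(P^4)[2 -> 1] = 32823/80000

Answer: 32823/80000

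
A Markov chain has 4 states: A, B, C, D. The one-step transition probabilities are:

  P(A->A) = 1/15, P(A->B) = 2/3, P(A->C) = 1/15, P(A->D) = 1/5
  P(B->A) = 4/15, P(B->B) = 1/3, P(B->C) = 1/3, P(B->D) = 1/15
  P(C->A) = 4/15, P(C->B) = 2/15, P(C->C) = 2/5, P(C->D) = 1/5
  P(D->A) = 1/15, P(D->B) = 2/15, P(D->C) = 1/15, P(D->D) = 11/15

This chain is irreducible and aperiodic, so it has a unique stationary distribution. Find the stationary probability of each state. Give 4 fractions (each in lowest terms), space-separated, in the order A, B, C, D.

The stationary distribution satisfies pi = pi * P, i.e.:
  pi_A = 1/15*pi_A + 4/15*pi_B + 4/15*pi_C + 1/15*pi_D
  pi_B = 2/3*pi_A + 1/3*pi_B + 2/15*pi_C + 2/15*pi_D
  pi_C = 1/15*pi_A + 1/3*pi_B + 2/5*pi_C + 1/15*pi_D
  pi_D = 1/5*pi_A + 1/15*pi_B + 1/5*pi_C + 11/15*pi_D
with normalization: pi_A + pi_B + pi_C + pi_D = 1.

Using the first 3 balance equations plus normalization, the linear system A*pi = b is:
  [-14/15, 4/15, 4/15, 1/15] . pi = 0
  [2/3, -2/3, 2/15, 2/15] . pi = 0
  [1/15, 1/3, -3/5, 1/15] . pi = 0
  [1, 1, 1, 1] . pi = 1

Solving yields:
  pi_A = 10/61
  pi_B = 101/366
  pi_C = 77/366
  pi_D = 64/183

Verification (pi * P):
  10/61*1/15 + 101/366*4/15 + 77/366*4/15 + 64/183*1/15 = 10/61 = pi_A  (ok)
  10/61*2/3 + 101/366*1/3 + 77/366*2/15 + 64/183*2/15 = 101/366 = pi_B  (ok)
  10/61*1/15 + 101/366*1/3 + 77/366*2/5 + 64/183*1/15 = 77/366 = pi_C  (ok)
  10/61*1/5 + 101/366*1/15 + 77/366*1/5 + 64/183*11/15 = 64/183 = pi_D  (ok)

Answer: 10/61 101/366 77/366 64/183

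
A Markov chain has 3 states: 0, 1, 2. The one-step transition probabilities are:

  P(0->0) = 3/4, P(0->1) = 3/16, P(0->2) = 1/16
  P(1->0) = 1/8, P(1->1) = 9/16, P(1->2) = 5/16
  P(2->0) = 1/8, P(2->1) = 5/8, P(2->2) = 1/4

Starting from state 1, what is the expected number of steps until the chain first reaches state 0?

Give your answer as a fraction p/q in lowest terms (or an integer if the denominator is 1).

Let h_i = expected steps to first reach 0 from state i.
Boundary: h_0 = 0.
First-step equations for the other states:
  h_1 = 1 + 1/8*h_0 + 9/16*h_1 + 5/16*h_2
  h_2 = 1 + 1/8*h_0 + 5/8*h_1 + 1/4*h_2

Substituting h_0 = 0 and rearranging gives the linear system (I - Q) h = 1:
  [7/16, -5/16] . (h_1, h_2) = 1
  [-5/8, 3/4] . (h_1, h_2) = 1

Solving yields:
  h_1 = 8
  h_2 = 8

Starting state is 1, so the expected hitting time is h_1 = 8.

Answer: 8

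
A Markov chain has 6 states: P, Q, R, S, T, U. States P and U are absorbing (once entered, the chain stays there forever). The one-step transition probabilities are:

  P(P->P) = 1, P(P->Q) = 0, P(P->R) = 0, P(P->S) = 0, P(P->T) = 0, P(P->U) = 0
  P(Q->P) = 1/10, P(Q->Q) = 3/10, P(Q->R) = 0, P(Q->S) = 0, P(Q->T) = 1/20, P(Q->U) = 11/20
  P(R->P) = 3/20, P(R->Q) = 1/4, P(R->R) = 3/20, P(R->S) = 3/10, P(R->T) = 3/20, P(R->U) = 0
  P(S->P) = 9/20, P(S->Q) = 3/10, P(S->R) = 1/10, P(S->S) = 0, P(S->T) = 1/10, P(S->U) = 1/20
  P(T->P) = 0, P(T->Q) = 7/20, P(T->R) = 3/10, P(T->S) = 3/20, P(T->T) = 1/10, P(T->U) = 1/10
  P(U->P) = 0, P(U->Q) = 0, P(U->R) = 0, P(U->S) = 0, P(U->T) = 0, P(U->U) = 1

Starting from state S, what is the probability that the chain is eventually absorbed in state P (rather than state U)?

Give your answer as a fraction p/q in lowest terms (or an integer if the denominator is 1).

Answer: 8305/14296

Derivation:
Let a_i = P(absorbed in P | start in state i).
Boundary conditions: a_P = 1, a_U = 0.
For each transient state i, a_i = sum_j P(i->j) * a_j:
  a_Q = 1/10*a_P + 3/10*a_Q + 0*a_R + 0*a_S + 1/20*a_T + 11/20*a_U
  a_R = 3/20*a_P + 1/4*a_Q + 3/20*a_R + 3/10*a_S + 3/20*a_T + 0*a_U
  a_S = 9/20*a_P + 3/10*a_Q + 1/10*a_R + 0*a_S + 1/10*a_T + 1/20*a_U
  a_T = 0*a_P + 7/20*a_Q + 3/10*a_R + 3/20*a_S + 1/10*a_T + 1/10*a_U

Substituting a_P = 1 and a_U = 0, rearrange to (I - Q) a = r where r[i] = P(i -> P):
  [7/10, 0, 0, -1/20] . (a_Q, a_R, a_S, a_T) = 1/10
  [-1/4, 17/20, -3/10, -3/20] . (a_Q, a_R, a_S, a_T) = 3/20
  [-3/10, -1/10, 1, -1/10] . (a_Q, a_R, a_S, a_T) = 9/20
  [-7/20, -3/10, -3/20, 9/10] . (a_Q, a_R, a_S, a_T) = 0

Solving yields:
  a_Q = 2373/14296
  a_R = 6969/14296
  a_S = 8305/14296
  a_T = 2315/7148

Starting state is S, so the absorption probability is a_S = 8305/14296.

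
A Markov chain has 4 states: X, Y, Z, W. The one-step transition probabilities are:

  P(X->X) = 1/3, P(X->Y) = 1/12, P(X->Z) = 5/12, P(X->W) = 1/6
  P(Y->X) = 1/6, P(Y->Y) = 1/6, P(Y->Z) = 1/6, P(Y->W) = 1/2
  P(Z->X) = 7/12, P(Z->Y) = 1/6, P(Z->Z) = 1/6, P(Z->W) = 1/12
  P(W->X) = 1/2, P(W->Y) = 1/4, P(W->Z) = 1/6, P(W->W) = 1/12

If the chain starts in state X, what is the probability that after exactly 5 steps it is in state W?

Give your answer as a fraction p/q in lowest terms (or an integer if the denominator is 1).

Answer: 23/128

Derivation:
Computing P^5 by repeated multiplication:
P^1 =
  X: [1/3, 1/12, 5/12, 1/6]
  Y: [1/6, 1/6, 1/6, 1/2]
  Z: [7/12, 1/6, 1/6, 1/12]
  W: [1/2, 1/4, 1/6, 1/12]
P^2 =
  X: [65/144, 11/72, 1/4, 7/48]
  Y: [31/72, 7/36, 5/24, 1/6]
  Z: [13/36, 1/8, 5/16, 29/144]
  W: [25/72, 19/144, 7/24, 11/48]
P^3 =
  X: [341/864, 61/432, 161/576, 319/1728]
  Y: [329/864, 125/864, 79/288, 173/864]
  Z: [733/1728, 265/1728, 37/144, 143/864]
  W: [365/864, 271/1728, 73/288, 289/1728]
P^4 =
  X: [2837/6912, 1031/6912, 917/3456, 605/3456]
  Y: [1421/3456, 131/864, 905/3456, 101/576]
  Z: [1381/3456, 1003/6912, 1885/6912, 631/3456]
  W: [51/128, 335/2304, 941/3456, 1271/6912]
P^5 =
  X: [8377/20736, 12197/82944, 7445/27648, 23/128]
  Y: [16703/41472, 6097/41472, 3725/13824, 833/4608]
  Z: [33821/82944, 1027/6912, 3685/13824, 14689/82944]
  W: [16913/41472, 12341/82944, 409/1536, 4897/27648]

(P^5)[X -> W] = 23/128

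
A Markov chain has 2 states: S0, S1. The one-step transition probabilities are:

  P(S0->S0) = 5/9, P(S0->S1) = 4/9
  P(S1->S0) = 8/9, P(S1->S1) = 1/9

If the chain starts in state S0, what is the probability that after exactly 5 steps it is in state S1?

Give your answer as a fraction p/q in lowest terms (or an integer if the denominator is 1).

Computing P^5 by repeated multiplication:
P^1 =
  S0: [5/9, 4/9]
  S1: [8/9, 1/9]
P^2 =
  S0: [19/27, 8/27]
  S1: [16/27, 11/27]
P^3 =
  S0: [53/81, 28/81]
  S1: [56/81, 25/81]
P^4 =
  S0: [163/243, 80/243]
  S1: [160/243, 83/243]
P^5 =
  S0: [485/729, 244/729]
  S1: [488/729, 241/729]

(P^5)[S0 -> S1] = 244/729

Answer: 244/729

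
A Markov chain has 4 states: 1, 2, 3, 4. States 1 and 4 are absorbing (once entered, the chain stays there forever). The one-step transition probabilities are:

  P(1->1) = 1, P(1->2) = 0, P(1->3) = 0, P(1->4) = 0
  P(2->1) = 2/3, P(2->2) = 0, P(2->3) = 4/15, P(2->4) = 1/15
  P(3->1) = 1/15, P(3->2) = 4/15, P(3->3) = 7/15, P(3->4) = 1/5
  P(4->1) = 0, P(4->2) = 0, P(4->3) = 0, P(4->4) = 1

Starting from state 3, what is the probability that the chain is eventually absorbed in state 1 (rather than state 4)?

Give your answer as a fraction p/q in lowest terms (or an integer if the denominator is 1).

Let a_i = P(absorbed in 1 | start in state i).
Boundary conditions: a_1 = 1, a_4 = 0.
For each transient state i, a_i = sum_j P(i->j) * a_j:
  a_2 = 2/3*a_1 + 0*a_2 + 4/15*a_3 + 1/15*a_4
  a_3 = 1/15*a_1 + 4/15*a_2 + 7/15*a_3 + 1/5*a_4

Substituting a_1 = 1 and a_4 = 0, rearrange to (I - Q) a = r where r[i] = P(i -> 1):
  [1, -4/15] . (a_2, a_3) = 2/3
  [-4/15, 8/15] . (a_2, a_3) = 1/15

Solving yields:
  a_2 = 21/26
  a_3 = 55/104

Starting state is 3, so the absorption probability is a_3 = 55/104.

Answer: 55/104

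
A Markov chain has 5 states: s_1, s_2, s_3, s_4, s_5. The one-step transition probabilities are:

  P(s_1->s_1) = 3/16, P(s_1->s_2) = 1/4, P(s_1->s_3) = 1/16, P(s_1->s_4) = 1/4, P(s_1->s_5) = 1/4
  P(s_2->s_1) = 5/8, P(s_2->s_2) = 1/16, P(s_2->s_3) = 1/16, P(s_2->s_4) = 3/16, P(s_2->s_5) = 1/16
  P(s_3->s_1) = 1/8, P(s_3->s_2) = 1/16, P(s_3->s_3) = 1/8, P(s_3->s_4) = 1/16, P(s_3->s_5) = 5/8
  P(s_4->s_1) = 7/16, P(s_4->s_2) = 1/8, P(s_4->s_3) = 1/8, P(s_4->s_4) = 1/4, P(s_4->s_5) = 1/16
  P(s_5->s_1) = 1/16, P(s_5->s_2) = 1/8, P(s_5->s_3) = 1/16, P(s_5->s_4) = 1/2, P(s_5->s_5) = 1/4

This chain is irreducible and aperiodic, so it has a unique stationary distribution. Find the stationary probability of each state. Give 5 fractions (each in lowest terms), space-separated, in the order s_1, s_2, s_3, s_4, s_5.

The stationary distribution satisfies pi = pi * P, i.e.:
  pi_s_1 = 3/16*pi_s_1 + 5/8*pi_s_2 + 1/8*pi_s_3 + 7/16*pi_s_4 + 1/16*pi_s_5
  pi_s_2 = 1/4*pi_s_1 + 1/16*pi_s_2 + 1/16*pi_s_3 + 1/8*pi_s_4 + 1/8*pi_s_5
  pi_s_3 = 1/16*pi_s_1 + 1/16*pi_s_2 + 1/8*pi_s_3 + 1/8*pi_s_4 + 1/16*pi_s_5
  pi_s_4 = 1/4*pi_s_1 + 3/16*pi_s_2 + 1/16*pi_s_3 + 1/4*pi_s_4 + 1/2*pi_s_5
  pi_s_5 = 1/4*pi_s_1 + 1/16*pi_s_2 + 5/8*pi_s_3 + 1/16*pi_s_4 + 1/4*pi_s_5
with normalization: pi_s_1 + pi_s_2 + pi_s_3 + pi_s_4 + pi_s_5 = 1.

Using the first 4 balance equations plus normalization, the linear system A*pi = b is:
  [-13/16, 5/8, 1/8, 7/16, 1/16] . pi = 0
  [1/4, -15/16, 1/16, 1/8, 1/8] . pi = 0
  [1/16, 1/16, -7/8, 1/8, 1/16] . pi = 0
  [1/4, 3/16, 1/16, -3/4, 1/2] . pi = 0
  [1, 1, 1, 1, 1] . pi = 1

Solving yields:
  pi_s_1 = 10805/37266
  pi_s_2 = 1823/12422
  pi_s_3 = 3169/37266
  pi_s_4 = 3423/12422
  pi_s_5 = 1259/6211

Verification (pi * P):
  10805/37266*3/16 + 1823/12422*5/8 + 3169/37266*1/8 + 3423/12422*7/16 + 1259/6211*1/16 = 10805/37266 = pi_s_1  (ok)
  10805/37266*1/4 + 1823/12422*1/16 + 3169/37266*1/16 + 3423/12422*1/8 + 1259/6211*1/8 = 1823/12422 = pi_s_2  (ok)
  10805/37266*1/16 + 1823/12422*1/16 + 3169/37266*1/8 + 3423/12422*1/8 + 1259/6211*1/16 = 3169/37266 = pi_s_3  (ok)
  10805/37266*1/4 + 1823/12422*3/16 + 3169/37266*1/16 + 3423/12422*1/4 + 1259/6211*1/2 = 3423/12422 = pi_s_4  (ok)
  10805/37266*1/4 + 1823/12422*1/16 + 3169/37266*5/8 + 3423/12422*1/16 + 1259/6211*1/4 = 1259/6211 = pi_s_5  (ok)

Answer: 10805/37266 1823/12422 3169/37266 3423/12422 1259/6211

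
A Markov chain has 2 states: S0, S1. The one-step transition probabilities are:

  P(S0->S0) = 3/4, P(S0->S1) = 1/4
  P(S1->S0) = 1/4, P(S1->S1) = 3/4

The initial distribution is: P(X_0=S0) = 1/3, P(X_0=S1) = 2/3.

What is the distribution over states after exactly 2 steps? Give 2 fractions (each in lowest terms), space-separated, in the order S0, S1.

Propagating the distribution step by step (d_{t+1} = d_t * P):
d_0 = (S0=1/3, S1=2/3)
  d_1[S0] = 1/3*3/4 + 2/3*1/4 = 5/12
  d_1[S1] = 1/3*1/4 + 2/3*3/4 = 7/12
d_1 = (S0=5/12, S1=7/12)
  d_2[S0] = 5/12*3/4 + 7/12*1/4 = 11/24
  d_2[S1] = 5/12*1/4 + 7/12*3/4 = 13/24
d_2 = (S0=11/24, S1=13/24)

Answer: 11/24 13/24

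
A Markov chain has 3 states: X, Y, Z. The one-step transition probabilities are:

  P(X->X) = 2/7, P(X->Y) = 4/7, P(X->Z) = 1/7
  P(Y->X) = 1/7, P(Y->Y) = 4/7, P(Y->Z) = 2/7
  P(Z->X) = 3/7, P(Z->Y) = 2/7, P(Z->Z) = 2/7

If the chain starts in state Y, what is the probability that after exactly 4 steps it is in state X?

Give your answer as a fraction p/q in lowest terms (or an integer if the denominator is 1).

Answer: 86/343

Derivation:
Computing P^4 by repeated multiplication:
P^1 =
  X: [2/7, 4/7, 1/7]
  Y: [1/7, 4/7, 2/7]
  Z: [3/7, 2/7, 2/7]
P^2 =
  X: [11/49, 26/49, 12/49]
  Y: [12/49, 24/49, 13/49]
  Z: [2/7, 24/49, 11/49]
P^3 =
  X: [12/49, 172/343, 87/343]
  Y: [87/343, 170/343, 86/343]
  Z: [85/343, 174/343, 12/49]
P^4 =
  X: [601/2401, 1198/2401, 86/343]
  Y: [86/343, 1200/2401, 599/2401]
  Z: [596/2401, 172/343, 601/2401]

(P^4)[Y -> X] = 86/343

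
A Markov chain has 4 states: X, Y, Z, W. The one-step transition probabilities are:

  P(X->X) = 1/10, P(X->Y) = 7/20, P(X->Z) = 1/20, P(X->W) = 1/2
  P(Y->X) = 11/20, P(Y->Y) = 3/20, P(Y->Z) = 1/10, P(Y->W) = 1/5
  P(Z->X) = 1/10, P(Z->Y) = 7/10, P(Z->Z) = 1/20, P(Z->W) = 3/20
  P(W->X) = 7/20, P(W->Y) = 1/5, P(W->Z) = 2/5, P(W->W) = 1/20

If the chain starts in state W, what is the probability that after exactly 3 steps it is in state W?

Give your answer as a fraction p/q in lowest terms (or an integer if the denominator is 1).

Computing P^3 by repeated multiplication:
P^1 =
  X: [1/10, 7/20, 1/20, 1/2]
  Y: [11/20, 3/20, 1/10, 1/5]
  Z: [1/10, 7/10, 1/20, 3/20]
  W: [7/20, 1/5, 2/5, 1/20]
P^2 =
  X: [153/400, 89/400, 97/400, 61/400]
  Y: [87/400, 13/40, 51/400, 33/100]
  Z: [181/400, 41/200, 11/80, 41/200]
  W: [81/400, 177/400, 31/400, 111/400]
P^3 =
  X: [953/4000, 147/400, 229/2000, 1119/4000]
  Y: [263/800, 2241/8000, 727/4000, 67/320]
  Z: [487/2000, 2611/8000, 33/250, 477/1600]
  W: [737/2000, 247/1000, 677/4000, 861/4000]

(P^3)[W -> W] = 861/4000

Answer: 861/4000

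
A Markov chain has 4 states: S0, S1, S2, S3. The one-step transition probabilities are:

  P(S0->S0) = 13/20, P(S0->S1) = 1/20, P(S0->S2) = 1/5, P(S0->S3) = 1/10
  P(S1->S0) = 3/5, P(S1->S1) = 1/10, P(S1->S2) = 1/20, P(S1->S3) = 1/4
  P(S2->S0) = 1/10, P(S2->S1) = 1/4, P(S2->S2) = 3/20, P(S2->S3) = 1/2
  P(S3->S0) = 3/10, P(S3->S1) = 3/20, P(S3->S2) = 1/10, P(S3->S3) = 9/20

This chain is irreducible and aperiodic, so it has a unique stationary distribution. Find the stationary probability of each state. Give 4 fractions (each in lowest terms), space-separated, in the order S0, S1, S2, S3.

The stationary distribution satisfies pi = pi * P, i.e.:
  pi_S0 = 13/20*pi_S0 + 3/5*pi_S1 + 1/10*pi_S2 + 3/10*pi_S3
  pi_S1 = 1/20*pi_S0 + 1/10*pi_S1 + 1/4*pi_S2 + 3/20*pi_S3
  pi_S2 = 1/5*pi_S0 + 1/20*pi_S1 + 3/20*pi_S2 + 1/10*pi_S3
  pi_S3 = 1/10*pi_S0 + 1/4*pi_S1 + 1/2*pi_S2 + 9/20*pi_S3
with normalization: pi_S0 + pi_S1 + pi_S2 + pi_S3 = 1.

Using the first 3 balance equations plus normalization, the linear system A*pi = b is:
  [-7/20, 3/5, 1/10, 3/10] . pi = 0
  [1/20, -9/10, 1/4, 3/20] . pi = 0
  [1/5, 1/20, -17/20, 1/10] . pi = 0
  [1, 1, 1, 1] . pi = 1

Solving yields:
  pi_S0 = 2616/5593
  pi_S1 = 37/329
  pi_S2 = 831/5593
  pi_S3 = 1517/5593

Verification (pi * P):
  2616/5593*13/20 + 37/329*3/5 + 831/5593*1/10 + 1517/5593*3/10 = 2616/5593 = pi_S0  (ok)
  2616/5593*1/20 + 37/329*1/10 + 831/5593*1/4 + 1517/5593*3/20 = 37/329 = pi_S1  (ok)
  2616/5593*1/5 + 37/329*1/20 + 831/5593*3/20 + 1517/5593*1/10 = 831/5593 = pi_S2  (ok)
  2616/5593*1/10 + 37/329*1/4 + 831/5593*1/2 + 1517/5593*9/20 = 1517/5593 = pi_S3  (ok)

Answer: 2616/5593 37/329 831/5593 1517/5593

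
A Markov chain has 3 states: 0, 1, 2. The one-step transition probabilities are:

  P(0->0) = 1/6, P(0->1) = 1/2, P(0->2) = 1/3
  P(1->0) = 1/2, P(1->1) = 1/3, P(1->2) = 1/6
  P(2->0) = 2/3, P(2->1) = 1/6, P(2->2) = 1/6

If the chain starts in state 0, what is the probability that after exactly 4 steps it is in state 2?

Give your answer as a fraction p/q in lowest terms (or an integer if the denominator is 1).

Computing P^4 by repeated multiplication:
P^1 =
  0: [1/6, 1/2, 1/3]
  1: [1/2, 1/3, 1/6]
  2: [2/3, 1/6, 1/6]
P^2 =
  0: [1/2, 11/36, 7/36]
  1: [13/36, 7/18, 1/4]
  2: [11/36, 5/12, 5/18]
P^3 =
  0: [79/216, 83/216, 1/4]
  1: [91/216, 19/54, 49/216]
  2: [4/9, 73/216, 47/216]
P^4 =
  0: [34/81, 457/1296, 295/1296]
  1: [515/1296, 79/216, 307/1296]
  2: [503/1296, 481/1296, 13/54]

(P^4)[0 -> 2] = 295/1296

Answer: 295/1296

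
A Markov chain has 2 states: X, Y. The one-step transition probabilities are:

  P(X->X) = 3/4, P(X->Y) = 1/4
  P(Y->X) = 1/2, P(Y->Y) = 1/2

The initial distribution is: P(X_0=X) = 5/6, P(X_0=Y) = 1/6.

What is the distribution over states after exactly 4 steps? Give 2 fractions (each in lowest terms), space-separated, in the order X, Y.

Answer: 1025/1536 511/1536

Derivation:
Propagating the distribution step by step (d_{t+1} = d_t * P):
d_0 = (X=5/6, Y=1/6)
  d_1[X] = 5/6*3/4 + 1/6*1/2 = 17/24
  d_1[Y] = 5/6*1/4 + 1/6*1/2 = 7/24
d_1 = (X=17/24, Y=7/24)
  d_2[X] = 17/24*3/4 + 7/24*1/2 = 65/96
  d_2[Y] = 17/24*1/4 + 7/24*1/2 = 31/96
d_2 = (X=65/96, Y=31/96)
  d_3[X] = 65/96*3/4 + 31/96*1/2 = 257/384
  d_3[Y] = 65/96*1/4 + 31/96*1/2 = 127/384
d_3 = (X=257/384, Y=127/384)
  d_4[X] = 257/384*3/4 + 127/384*1/2 = 1025/1536
  d_4[Y] = 257/384*1/4 + 127/384*1/2 = 511/1536
d_4 = (X=1025/1536, Y=511/1536)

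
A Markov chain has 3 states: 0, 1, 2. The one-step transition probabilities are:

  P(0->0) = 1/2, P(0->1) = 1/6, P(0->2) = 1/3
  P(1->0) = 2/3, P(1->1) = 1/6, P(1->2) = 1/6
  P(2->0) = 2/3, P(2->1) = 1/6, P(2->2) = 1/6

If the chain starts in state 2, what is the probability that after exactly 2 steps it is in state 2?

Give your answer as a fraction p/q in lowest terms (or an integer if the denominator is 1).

Computing P^2 by repeated multiplication:
P^1 =
  0: [1/2, 1/6, 1/3]
  1: [2/3, 1/6, 1/6]
  2: [2/3, 1/6, 1/6]
P^2 =
  0: [7/12, 1/6, 1/4]
  1: [5/9, 1/6, 5/18]
  2: [5/9, 1/6, 5/18]

(P^2)[2 -> 2] = 5/18

Answer: 5/18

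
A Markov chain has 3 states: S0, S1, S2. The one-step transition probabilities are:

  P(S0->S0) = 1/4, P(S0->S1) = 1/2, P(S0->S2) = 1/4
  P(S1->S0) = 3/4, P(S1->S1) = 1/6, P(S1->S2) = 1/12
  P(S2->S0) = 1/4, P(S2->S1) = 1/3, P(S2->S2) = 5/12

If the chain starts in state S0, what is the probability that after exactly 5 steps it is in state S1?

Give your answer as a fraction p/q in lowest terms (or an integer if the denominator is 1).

Computing P^5 by repeated multiplication:
P^1 =
  S0: [1/4, 1/2, 1/4]
  S1: [3/4, 1/6, 1/12]
  S2: [1/4, 1/3, 5/12]
P^2 =
  S0: [1/2, 7/24, 5/24]
  S1: [1/3, 31/72, 17/72]
  S2: [5/12, 23/72, 19/72]
P^3 =
  S0: [19/48, 53/144, 17/72]
  S1: [67/144, 137/432, 47/216]
  S2: [59/144, 151/432, 13/54]
P^4 =
  S0: [125/288, 73/216, 197/864]
  S1: [353/864, 29/81, 605/2592]
  S2: [367/864, 445/1296, 601/2592]
P^5 =
  S0: [181/432, 1811/5184, 1201/5184]
  S1: [139/324, 5315/15552, 3565/15552]
  S2: [1093/2592, 5395/15552, 3599/15552]

(P^5)[S0 -> S1] = 1811/5184

Answer: 1811/5184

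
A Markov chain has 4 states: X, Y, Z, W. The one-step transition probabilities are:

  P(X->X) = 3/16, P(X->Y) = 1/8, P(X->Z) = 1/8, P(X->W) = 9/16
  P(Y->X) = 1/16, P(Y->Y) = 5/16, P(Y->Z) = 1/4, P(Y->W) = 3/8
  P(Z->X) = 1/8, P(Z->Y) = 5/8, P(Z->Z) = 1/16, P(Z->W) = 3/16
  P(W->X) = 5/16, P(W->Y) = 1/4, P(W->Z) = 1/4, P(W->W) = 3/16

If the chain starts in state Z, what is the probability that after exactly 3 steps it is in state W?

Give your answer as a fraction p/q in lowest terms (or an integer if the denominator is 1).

Computing P^3 by repeated multiplication:
P^1 =
  X: [3/16, 1/8, 1/8, 9/16]
  Y: [1/16, 5/16, 1/4, 3/8]
  Z: [1/8, 5/8, 1/16, 3/16]
  W: [5/16, 1/4, 1/4, 3/16]
P^2 =
  X: [15/64, 9/32, 13/64, 9/32]
  Y: [23/128, 91/256, 25/128, 69/256]
  Z: [33/256, 19/64, 57/256, 45/128]
  W: [21/128, 41/128, 21/128, 45/128]
P^3 =
  X: [179/1024, 161/512, 187/1024, 21/64]
  Y: [337/2048, 1323/4096, 391/2048, 1317/4096]
  Z: [739/4096, 43/128, 787/4096, 597/2048]
  W: [371/2048, 637/2048, 407/2048, 633/2048]

(P^3)[Z -> W] = 597/2048

Answer: 597/2048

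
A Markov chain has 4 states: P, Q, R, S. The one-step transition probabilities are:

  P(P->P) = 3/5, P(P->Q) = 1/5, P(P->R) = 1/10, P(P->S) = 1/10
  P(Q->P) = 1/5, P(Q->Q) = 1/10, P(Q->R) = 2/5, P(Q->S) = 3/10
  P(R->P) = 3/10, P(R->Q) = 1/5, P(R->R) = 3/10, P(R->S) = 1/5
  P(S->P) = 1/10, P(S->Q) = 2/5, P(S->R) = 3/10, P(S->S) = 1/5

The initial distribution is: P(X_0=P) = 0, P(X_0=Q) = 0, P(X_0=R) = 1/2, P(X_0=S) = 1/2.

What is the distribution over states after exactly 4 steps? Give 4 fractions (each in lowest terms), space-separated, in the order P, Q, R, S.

Answer: 3367/10000 2163/10000 2573/10000 1897/10000

Derivation:
Propagating the distribution step by step (d_{t+1} = d_t * P):
d_0 = (P=0, Q=0, R=1/2, S=1/2)
  d_1[P] = 0*3/5 + 0*1/5 + 1/2*3/10 + 1/2*1/10 = 1/5
  d_1[Q] = 0*1/5 + 0*1/10 + 1/2*1/5 + 1/2*2/5 = 3/10
  d_1[R] = 0*1/10 + 0*2/5 + 1/2*3/10 + 1/2*3/10 = 3/10
  d_1[S] = 0*1/10 + 0*3/10 + 1/2*1/5 + 1/2*1/5 = 1/5
d_1 = (P=1/5, Q=3/10, R=3/10, S=1/5)
  d_2[P] = 1/5*3/5 + 3/10*1/5 + 3/10*3/10 + 1/5*1/10 = 29/100
  d_2[Q] = 1/5*1/5 + 3/10*1/10 + 3/10*1/5 + 1/5*2/5 = 21/100
  d_2[R] = 1/5*1/10 + 3/10*2/5 + 3/10*3/10 + 1/5*3/10 = 29/100
  d_2[S] = 1/5*1/10 + 3/10*3/10 + 3/10*1/5 + 1/5*1/5 = 21/100
d_2 = (P=29/100, Q=21/100, R=29/100, S=21/100)
  d_3[P] = 29/100*3/5 + 21/100*1/5 + 29/100*3/10 + 21/100*1/10 = 81/250
  d_3[Q] = 29/100*1/5 + 21/100*1/10 + 29/100*1/5 + 21/100*2/5 = 221/1000
  d_3[R] = 29/100*1/10 + 21/100*2/5 + 29/100*3/10 + 21/100*3/10 = 263/1000
  d_3[S] = 29/100*1/10 + 21/100*3/10 + 29/100*1/5 + 21/100*1/5 = 24/125
d_3 = (P=81/250, Q=221/1000, R=263/1000, S=24/125)
  d_4[P] = 81/250*3/5 + 221/1000*1/5 + 263/1000*3/10 + 24/125*1/10 = 3367/10000
  d_4[Q] = 81/250*1/5 + 221/1000*1/10 + 263/1000*1/5 + 24/125*2/5 = 2163/10000
  d_4[R] = 81/250*1/10 + 221/1000*2/5 + 263/1000*3/10 + 24/125*3/10 = 2573/10000
  d_4[S] = 81/250*1/10 + 221/1000*3/10 + 263/1000*1/5 + 24/125*1/5 = 1897/10000
d_4 = (P=3367/10000, Q=2163/10000, R=2573/10000, S=1897/10000)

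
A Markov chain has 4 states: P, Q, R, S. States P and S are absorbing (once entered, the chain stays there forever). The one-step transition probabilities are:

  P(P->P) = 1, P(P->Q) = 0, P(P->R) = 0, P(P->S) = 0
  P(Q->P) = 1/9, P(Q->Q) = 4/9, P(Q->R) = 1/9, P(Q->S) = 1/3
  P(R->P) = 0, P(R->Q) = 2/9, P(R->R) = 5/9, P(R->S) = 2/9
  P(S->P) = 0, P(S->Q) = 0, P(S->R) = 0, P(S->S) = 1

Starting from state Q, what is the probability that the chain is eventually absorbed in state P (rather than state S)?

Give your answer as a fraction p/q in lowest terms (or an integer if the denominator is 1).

Let a_i = P(absorbed in P | start in state i).
Boundary conditions: a_P = 1, a_S = 0.
For each transient state i, a_i = sum_j P(i->j) * a_j:
  a_Q = 1/9*a_P + 4/9*a_Q + 1/9*a_R + 1/3*a_S
  a_R = 0*a_P + 2/9*a_Q + 5/9*a_R + 2/9*a_S

Substituting a_P = 1 and a_S = 0, rearrange to (I - Q) a = r where r[i] = P(i -> P):
  [5/9, -1/9] . (a_Q, a_R) = 1/9
  [-2/9, 4/9] . (a_Q, a_R) = 0

Solving yields:
  a_Q = 2/9
  a_R = 1/9

Starting state is Q, so the absorption probability is a_Q = 2/9.

Answer: 2/9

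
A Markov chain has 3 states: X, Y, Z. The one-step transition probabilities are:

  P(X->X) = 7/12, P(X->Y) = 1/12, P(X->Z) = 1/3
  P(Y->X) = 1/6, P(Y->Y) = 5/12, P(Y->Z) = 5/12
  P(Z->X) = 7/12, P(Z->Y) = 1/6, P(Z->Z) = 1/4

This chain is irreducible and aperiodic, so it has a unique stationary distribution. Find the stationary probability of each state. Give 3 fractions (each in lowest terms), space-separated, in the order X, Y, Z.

The stationary distribution satisfies pi = pi * P, i.e.:
  pi_X = 7/12*pi_X + 1/6*pi_Y + 7/12*pi_Z
  pi_Y = 1/12*pi_X + 5/12*pi_Y + 1/6*pi_Z
  pi_Z = 1/3*pi_X + 5/12*pi_Y + 1/4*pi_Z
with normalization: pi_X + pi_Y + pi_Z = 1.

Using the first 2 balance equations plus normalization, the linear system A*pi = b is:
  [-5/12, 1/6, 7/12] . pi = 0
  [1/12, -7/12, 1/6] . pi = 0
  [1, 1, 1] . pi = 1

Solving yields:
  pi_X = 53/103
  pi_Y = 17/103
  pi_Z = 33/103

Verification (pi * P):
  53/103*7/12 + 17/103*1/6 + 33/103*7/12 = 53/103 = pi_X  (ok)
  53/103*1/12 + 17/103*5/12 + 33/103*1/6 = 17/103 = pi_Y  (ok)
  53/103*1/3 + 17/103*5/12 + 33/103*1/4 = 33/103 = pi_Z  (ok)

Answer: 53/103 17/103 33/103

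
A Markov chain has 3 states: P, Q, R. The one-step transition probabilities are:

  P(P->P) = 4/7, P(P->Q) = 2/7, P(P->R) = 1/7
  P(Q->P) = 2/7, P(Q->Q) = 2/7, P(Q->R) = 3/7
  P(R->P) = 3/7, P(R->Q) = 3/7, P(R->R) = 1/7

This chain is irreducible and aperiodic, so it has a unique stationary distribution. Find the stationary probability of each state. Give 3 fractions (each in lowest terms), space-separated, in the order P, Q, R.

The stationary distribution satisfies pi = pi * P, i.e.:
  pi_P = 4/7*pi_P + 2/7*pi_Q + 3/7*pi_R
  pi_Q = 2/7*pi_P + 2/7*pi_Q + 3/7*pi_R
  pi_R = 1/7*pi_P + 3/7*pi_Q + 1/7*pi_R
with normalization: pi_P + pi_Q + pi_R = 1.

Using the first 2 balance equations plus normalization, the linear system A*pi = b is:
  [-3/7, 2/7, 3/7] . pi = 0
  [2/7, -5/7, 3/7] . pi = 0
  [1, 1, 1] . pi = 1

Solving yields:
  pi_P = 21/47
  pi_Q = 15/47
  pi_R = 11/47

Verification (pi * P):
  21/47*4/7 + 15/47*2/7 + 11/47*3/7 = 21/47 = pi_P  (ok)
  21/47*2/7 + 15/47*2/7 + 11/47*3/7 = 15/47 = pi_Q  (ok)
  21/47*1/7 + 15/47*3/7 + 11/47*1/7 = 11/47 = pi_R  (ok)

Answer: 21/47 15/47 11/47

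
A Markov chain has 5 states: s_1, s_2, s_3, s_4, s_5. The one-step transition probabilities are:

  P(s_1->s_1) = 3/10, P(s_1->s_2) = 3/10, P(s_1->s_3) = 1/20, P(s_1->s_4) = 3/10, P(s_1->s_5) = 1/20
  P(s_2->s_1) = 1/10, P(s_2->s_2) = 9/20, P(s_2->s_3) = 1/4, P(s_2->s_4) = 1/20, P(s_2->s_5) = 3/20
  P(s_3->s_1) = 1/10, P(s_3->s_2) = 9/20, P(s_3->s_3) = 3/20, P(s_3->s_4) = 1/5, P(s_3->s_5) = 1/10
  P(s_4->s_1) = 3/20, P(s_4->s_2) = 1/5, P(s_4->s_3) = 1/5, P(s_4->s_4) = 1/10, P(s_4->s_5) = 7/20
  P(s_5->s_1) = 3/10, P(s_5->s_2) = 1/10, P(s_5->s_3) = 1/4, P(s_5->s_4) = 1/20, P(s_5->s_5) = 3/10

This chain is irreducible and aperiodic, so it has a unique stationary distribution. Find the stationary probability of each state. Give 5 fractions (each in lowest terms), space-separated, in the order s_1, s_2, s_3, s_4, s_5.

The stationary distribution satisfies pi = pi * P, i.e.:
  pi_s_1 = 3/10*pi_s_1 + 1/10*pi_s_2 + 1/10*pi_s_3 + 3/20*pi_s_4 + 3/10*pi_s_5
  pi_s_2 = 3/10*pi_s_1 + 9/20*pi_s_2 + 9/20*pi_s_3 + 1/5*pi_s_4 + 1/10*pi_s_5
  pi_s_3 = 1/20*pi_s_1 + 1/4*pi_s_2 + 3/20*pi_s_3 + 1/5*pi_s_4 + 1/4*pi_s_5
  pi_s_4 = 3/10*pi_s_1 + 1/20*pi_s_2 + 1/5*pi_s_3 + 1/10*pi_s_4 + 1/20*pi_s_5
  pi_s_5 = 1/20*pi_s_1 + 3/20*pi_s_2 + 1/10*pi_s_3 + 7/20*pi_s_4 + 3/10*pi_s_5
with normalization: pi_s_1 + pi_s_2 + pi_s_3 + pi_s_4 + pi_s_5 = 1.

Using the first 4 balance equations plus normalization, the linear system A*pi = b is:
  [-7/10, 1/10, 1/10, 3/20, 3/10] . pi = 0
  [3/10, -11/20, 9/20, 1/5, 1/10] . pi = 0
  [1/20, 1/4, -17/20, 1/5, 1/4] . pi = 0
  [3/10, 1/20, 1/5, -9/10, 1/20] . pi = 0
  [1, 1, 1, 1, 1] . pi = 1

Solving yields:
  pi_s_1 = 20211/114322
  pi_s_2 = 37727/114322
  pi_s_3 = 21637/114322
  pi_s_4 = 7376/57161
  pi_s_5 = 19995/114322

Verification (pi * P):
  20211/114322*3/10 + 37727/114322*1/10 + 21637/114322*1/10 + 7376/57161*3/20 + 19995/114322*3/10 = 20211/114322 = pi_s_1  (ok)
  20211/114322*3/10 + 37727/114322*9/20 + 21637/114322*9/20 + 7376/57161*1/5 + 19995/114322*1/10 = 37727/114322 = pi_s_2  (ok)
  20211/114322*1/20 + 37727/114322*1/4 + 21637/114322*3/20 + 7376/57161*1/5 + 19995/114322*1/4 = 21637/114322 = pi_s_3  (ok)
  20211/114322*3/10 + 37727/114322*1/20 + 21637/114322*1/5 + 7376/57161*1/10 + 19995/114322*1/20 = 7376/57161 = pi_s_4  (ok)
  20211/114322*1/20 + 37727/114322*3/20 + 21637/114322*1/10 + 7376/57161*7/20 + 19995/114322*3/10 = 19995/114322 = pi_s_5  (ok)

Answer: 20211/114322 37727/114322 21637/114322 7376/57161 19995/114322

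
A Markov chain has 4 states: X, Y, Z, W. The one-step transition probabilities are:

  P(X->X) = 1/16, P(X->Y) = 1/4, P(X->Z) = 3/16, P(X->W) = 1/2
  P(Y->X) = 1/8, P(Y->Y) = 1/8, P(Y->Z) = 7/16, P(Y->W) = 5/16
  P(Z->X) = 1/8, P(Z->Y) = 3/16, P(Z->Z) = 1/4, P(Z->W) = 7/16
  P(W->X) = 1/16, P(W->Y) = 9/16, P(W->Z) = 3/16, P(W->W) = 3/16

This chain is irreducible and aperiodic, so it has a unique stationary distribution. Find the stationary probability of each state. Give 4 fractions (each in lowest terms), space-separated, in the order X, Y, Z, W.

The stationary distribution satisfies pi = pi * P, i.e.:
  pi_X = 1/16*pi_X + 1/8*pi_Y + 1/8*pi_Z + 1/16*pi_W
  pi_Y = 1/4*pi_X + 1/8*pi_Y + 3/16*pi_Z + 9/16*pi_W
  pi_Z = 3/16*pi_X + 7/16*pi_Y + 1/4*pi_Z + 3/16*pi_W
  pi_W = 1/2*pi_X + 5/16*pi_Y + 7/16*pi_Z + 3/16*pi_W
with normalization: pi_X + pi_Y + pi_Z + pi_W = 1.

Using the first 3 balance equations plus normalization, the linear system A*pi = b is:
  [-15/16, 1/8, 1/8, 1/16] . pi = 0
  [1/4, -7/8, 3/16, 9/16] . pi = 0
  [3/16, 7/16, -3/4, 3/16] . pi = 0
  [1, 1, 1, 1] . pi = 1

Solving yields:
  pi_X = 591/5999
  pi_Y = 1782/5999
  pi_Z = 1675/5999
  pi_W = 1951/5999

Verification (pi * P):
  591/5999*1/16 + 1782/5999*1/8 + 1675/5999*1/8 + 1951/5999*1/16 = 591/5999 = pi_X  (ok)
  591/5999*1/4 + 1782/5999*1/8 + 1675/5999*3/16 + 1951/5999*9/16 = 1782/5999 = pi_Y  (ok)
  591/5999*3/16 + 1782/5999*7/16 + 1675/5999*1/4 + 1951/5999*3/16 = 1675/5999 = pi_Z  (ok)
  591/5999*1/2 + 1782/5999*5/16 + 1675/5999*7/16 + 1951/5999*3/16 = 1951/5999 = pi_W  (ok)

Answer: 591/5999 1782/5999 1675/5999 1951/5999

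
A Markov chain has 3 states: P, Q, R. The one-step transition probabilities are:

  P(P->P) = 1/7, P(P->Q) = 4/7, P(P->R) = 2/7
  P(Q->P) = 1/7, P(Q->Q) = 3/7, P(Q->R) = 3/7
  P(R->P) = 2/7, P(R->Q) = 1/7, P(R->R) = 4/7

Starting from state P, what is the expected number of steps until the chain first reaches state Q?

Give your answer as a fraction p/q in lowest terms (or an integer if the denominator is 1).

Let h_i = expected steps to first reach Q from state i.
Boundary: h_Q = 0.
First-step equations for the other states:
  h_P = 1 + 1/7*h_P + 4/7*h_Q + 2/7*h_R
  h_R = 1 + 2/7*h_P + 1/7*h_Q + 4/7*h_R

Substituting h_Q = 0 and rearranging gives the linear system (I - Q) h = 1:
  [6/7, -2/7] . (h_P, h_R) = 1
  [-2/7, 3/7] . (h_P, h_R) = 1

Solving yields:
  h_P = 5/2
  h_R = 4

Starting state is P, so the expected hitting time is h_P = 5/2.

Answer: 5/2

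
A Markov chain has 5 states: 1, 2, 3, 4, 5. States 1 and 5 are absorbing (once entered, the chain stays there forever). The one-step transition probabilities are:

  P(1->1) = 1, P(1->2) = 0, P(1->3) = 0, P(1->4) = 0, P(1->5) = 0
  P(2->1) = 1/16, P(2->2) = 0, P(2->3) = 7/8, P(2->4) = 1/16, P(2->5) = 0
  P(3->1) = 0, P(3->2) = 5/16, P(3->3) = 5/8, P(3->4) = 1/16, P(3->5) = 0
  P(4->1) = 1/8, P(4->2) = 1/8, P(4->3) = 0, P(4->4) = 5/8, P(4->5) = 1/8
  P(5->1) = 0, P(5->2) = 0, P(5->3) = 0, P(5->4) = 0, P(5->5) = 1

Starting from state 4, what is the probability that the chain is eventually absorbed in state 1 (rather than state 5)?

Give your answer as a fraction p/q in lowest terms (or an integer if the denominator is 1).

Let a_i = P(absorbed in 1 | start in state i).
Boundary conditions: a_1 = 1, a_5 = 0.
For each transient state i, a_i = sum_j P(i->j) * a_j:
  a_2 = 1/16*a_1 + 0*a_2 + 7/8*a_3 + 1/16*a_4 + 0*a_5
  a_3 = 0*a_1 + 5/16*a_2 + 5/8*a_3 + 1/16*a_4 + 0*a_5
  a_4 = 1/8*a_1 + 1/8*a_2 + 0*a_3 + 5/8*a_4 + 1/8*a_5

Substituting a_1 = 1 and a_5 = 0, rearrange to (I - Q) a = r where r[i] = P(i -> 1):
  [1, -7/8, -1/16] . (a_2, a_3, a_4) = 1/16
  [-5/16, 3/8, -1/16] . (a_2, a_3, a_4) = 0
  [-1/8, 0, 3/8] . (a_2, a_3, a_4) = 1/8

Solving yields:
  a_2 = 19/29
  a_3 = 37/58
  a_4 = 16/29

Starting state is 4, so the absorption probability is a_4 = 16/29.

Answer: 16/29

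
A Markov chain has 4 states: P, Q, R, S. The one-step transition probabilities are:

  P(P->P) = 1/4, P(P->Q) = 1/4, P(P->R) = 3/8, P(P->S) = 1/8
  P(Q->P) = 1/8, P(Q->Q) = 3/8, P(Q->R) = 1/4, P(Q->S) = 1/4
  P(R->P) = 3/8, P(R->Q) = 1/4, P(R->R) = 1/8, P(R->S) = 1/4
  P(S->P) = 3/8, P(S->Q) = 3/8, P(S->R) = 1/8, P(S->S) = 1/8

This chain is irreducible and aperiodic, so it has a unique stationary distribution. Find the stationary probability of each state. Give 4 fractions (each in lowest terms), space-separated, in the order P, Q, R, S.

Answer: 149/565 177/565 26/113 109/565

Derivation:
The stationary distribution satisfies pi = pi * P, i.e.:
  pi_P = 1/4*pi_P + 1/8*pi_Q + 3/8*pi_R + 3/8*pi_S
  pi_Q = 1/4*pi_P + 3/8*pi_Q + 1/4*pi_R + 3/8*pi_S
  pi_R = 3/8*pi_P + 1/4*pi_Q + 1/8*pi_R + 1/8*pi_S
  pi_S = 1/8*pi_P + 1/4*pi_Q + 1/4*pi_R + 1/8*pi_S
with normalization: pi_P + pi_Q + pi_R + pi_S = 1.

Using the first 3 balance equations plus normalization, the linear system A*pi = b is:
  [-3/4, 1/8, 3/8, 3/8] . pi = 0
  [1/4, -5/8, 1/4, 3/8] . pi = 0
  [3/8, 1/4, -7/8, 1/8] . pi = 0
  [1, 1, 1, 1] . pi = 1

Solving yields:
  pi_P = 149/565
  pi_Q = 177/565
  pi_R = 26/113
  pi_S = 109/565

Verification (pi * P):
  149/565*1/4 + 177/565*1/8 + 26/113*3/8 + 109/565*3/8 = 149/565 = pi_P  (ok)
  149/565*1/4 + 177/565*3/8 + 26/113*1/4 + 109/565*3/8 = 177/565 = pi_Q  (ok)
  149/565*3/8 + 177/565*1/4 + 26/113*1/8 + 109/565*1/8 = 26/113 = pi_R  (ok)
  149/565*1/8 + 177/565*1/4 + 26/113*1/4 + 109/565*1/8 = 109/565 = pi_S  (ok)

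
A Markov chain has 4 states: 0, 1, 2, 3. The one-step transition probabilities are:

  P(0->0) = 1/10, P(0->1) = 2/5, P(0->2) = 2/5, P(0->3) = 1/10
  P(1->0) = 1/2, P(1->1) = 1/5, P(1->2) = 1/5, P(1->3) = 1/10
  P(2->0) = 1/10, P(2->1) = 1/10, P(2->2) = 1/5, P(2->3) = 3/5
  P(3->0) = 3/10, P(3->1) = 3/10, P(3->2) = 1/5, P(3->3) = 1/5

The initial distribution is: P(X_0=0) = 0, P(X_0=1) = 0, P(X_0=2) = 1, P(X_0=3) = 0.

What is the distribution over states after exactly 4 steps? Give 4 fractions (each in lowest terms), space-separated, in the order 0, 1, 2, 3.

Answer: 156/625 156/625 157/625 156/625

Derivation:
Propagating the distribution step by step (d_{t+1} = d_t * P):
d_0 = (0=0, 1=0, 2=1, 3=0)
  d_1[0] = 0*1/10 + 0*1/2 + 1*1/10 + 0*3/10 = 1/10
  d_1[1] = 0*2/5 + 0*1/5 + 1*1/10 + 0*3/10 = 1/10
  d_1[2] = 0*2/5 + 0*1/5 + 1*1/5 + 0*1/5 = 1/5
  d_1[3] = 0*1/10 + 0*1/10 + 1*3/5 + 0*1/5 = 3/5
d_1 = (0=1/10, 1=1/10, 2=1/5, 3=3/5)
  d_2[0] = 1/10*1/10 + 1/10*1/2 + 1/5*1/10 + 3/5*3/10 = 13/50
  d_2[1] = 1/10*2/5 + 1/10*1/5 + 1/5*1/10 + 3/5*3/10 = 13/50
  d_2[2] = 1/10*2/5 + 1/10*1/5 + 1/5*1/5 + 3/5*1/5 = 11/50
  d_2[3] = 1/10*1/10 + 1/10*1/10 + 1/5*3/5 + 3/5*1/5 = 13/50
d_2 = (0=13/50, 1=13/50, 2=11/50, 3=13/50)
  d_3[0] = 13/50*1/10 + 13/50*1/2 + 11/50*1/10 + 13/50*3/10 = 32/125
  d_3[1] = 13/50*2/5 + 13/50*1/5 + 11/50*1/10 + 13/50*3/10 = 32/125
  d_3[2] = 13/50*2/5 + 13/50*1/5 + 11/50*1/5 + 13/50*1/5 = 63/250
  d_3[3] = 13/50*1/10 + 13/50*1/10 + 11/50*3/5 + 13/50*1/5 = 59/250
d_3 = (0=32/125, 1=32/125, 2=63/250, 3=59/250)
  d_4[0] = 32/125*1/10 + 32/125*1/2 + 63/250*1/10 + 59/250*3/10 = 156/625
  d_4[1] = 32/125*2/5 + 32/125*1/5 + 63/250*1/10 + 59/250*3/10 = 156/625
  d_4[2] = 32/125*2/5 + 32/125*1/5 + 63/250*1/5 + 59/250*1/5 = 157/625
  d_4[3] = 32/125*1/10 + 32/125*1/10 + 63/250*3/5 + 59/250*1/5 = 156/625
d_4 = (0=156/625, 1=156/625, 2=157/625, 3=156/625)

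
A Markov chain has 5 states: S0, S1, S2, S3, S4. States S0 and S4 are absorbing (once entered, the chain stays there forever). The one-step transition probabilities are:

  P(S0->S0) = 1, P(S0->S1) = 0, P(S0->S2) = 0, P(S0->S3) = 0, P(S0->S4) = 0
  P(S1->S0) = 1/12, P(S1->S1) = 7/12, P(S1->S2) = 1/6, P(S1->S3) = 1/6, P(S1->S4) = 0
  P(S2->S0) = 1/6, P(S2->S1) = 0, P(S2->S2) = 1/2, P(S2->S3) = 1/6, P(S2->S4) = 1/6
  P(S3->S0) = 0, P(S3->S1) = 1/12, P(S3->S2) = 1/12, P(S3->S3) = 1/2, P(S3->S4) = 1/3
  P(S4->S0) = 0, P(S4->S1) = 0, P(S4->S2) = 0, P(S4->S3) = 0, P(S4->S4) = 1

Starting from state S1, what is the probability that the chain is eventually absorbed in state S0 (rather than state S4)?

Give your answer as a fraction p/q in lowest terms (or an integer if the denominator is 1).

Answer: 31/77

Derivation:
Let a_i = P(absorbed in S0 | start in state i).
Boundary conditions: a_S0 = 1, a_S4 = 0.
For each transient state i, a_i = sum_j P(i->j) * a_j:
  a_S1 = 1/12*a_S0 + 7/12*a_S1 + 1/6*a_S2 + 1/6*a_S3 + 0*a_S4
  a_S2 = 1/6*a_S0 + 0*a_S1 + 1/2*a_S2 + 1/6*a_S3 + 1/6*a_S4
  a_S3 = 0*a_S0 + 1/12*a_S1 + 1/12*a_S2 + 1/2*a_S3 + 1/3*a_S4

Substituting a_S0 = 1 and a_S4 = 0, rearrange to (I - Q) a = r where r[i] = P(i -> S0):
  [5/12, -1/6, -1/6] . (a_S1, a_S2, a_S3) = 1/12
  [0, 1/2, -1/6] . (a_S1, a_S2, a_S3) = 1/6
  [-1/12, -1/12, 1/2] . (a_S1, a_S2, a_S3) = 0

Solving yields:
  a_S1 = 31/77
  a_S2 = 29/77
  a_S3 = 10/77

Starting state is S1, so the absorption probability is a_S1 = 31/77.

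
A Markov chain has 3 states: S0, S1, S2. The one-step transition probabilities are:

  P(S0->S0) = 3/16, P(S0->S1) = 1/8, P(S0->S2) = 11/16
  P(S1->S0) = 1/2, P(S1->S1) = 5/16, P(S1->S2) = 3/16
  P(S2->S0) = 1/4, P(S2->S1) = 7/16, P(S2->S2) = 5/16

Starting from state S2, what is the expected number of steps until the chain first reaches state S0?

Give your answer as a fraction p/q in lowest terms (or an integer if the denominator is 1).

Answer: 72/25

Derivation:
Let h_i = expected steps to first reach S0 from state i.
Boundary: h_S0 = 0.
First-step equations for the other states:
  h_S1 = 1 + 1/2*h_S0 + 5/16*h_S1 + 3/16*h_S2
  h_S2 = 1 + 1/4*h_S0 + 7/16*h_S1 + 5/16*h_S2

Substituting h_S0 = 0 and rearranging gives the linear system (I - Q) h = 1:
  [11/16, -3/16] . (h_S1, h_S2) = 1
  [-7/16, 11/16] . (h_S1, h_S2) = 1

Solving yields:
  h_S1 = 56/25
  h_S2 = 72/25

Starting state is S2, so the expected hitting time is h_S2 = 72/25.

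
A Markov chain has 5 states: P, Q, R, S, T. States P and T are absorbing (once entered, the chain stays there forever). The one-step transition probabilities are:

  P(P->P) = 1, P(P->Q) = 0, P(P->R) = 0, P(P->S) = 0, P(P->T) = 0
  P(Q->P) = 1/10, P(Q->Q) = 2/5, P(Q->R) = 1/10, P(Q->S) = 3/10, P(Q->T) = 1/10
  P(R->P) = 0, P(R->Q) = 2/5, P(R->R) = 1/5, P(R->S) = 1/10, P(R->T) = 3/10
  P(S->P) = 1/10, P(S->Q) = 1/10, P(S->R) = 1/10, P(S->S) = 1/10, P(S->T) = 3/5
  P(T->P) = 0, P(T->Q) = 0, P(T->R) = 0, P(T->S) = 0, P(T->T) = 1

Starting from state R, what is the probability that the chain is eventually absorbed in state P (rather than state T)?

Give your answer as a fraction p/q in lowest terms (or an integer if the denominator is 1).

Let a_i = P(absorbed in P | start in state i).
Boundary conditions: a_P = 1, a_T = 0.
For each transient state i, a_i = sum_j P(i->j) * a_j:
  a_Q = 1/10*a_P + 2/5*a_Q + 1/10*a_R + 3/10*a_S + 1/10*a_T
  a_R = 0*a_P + 2/5*a_Q + 1/5*a_R + 1/10*a_S + 3/10*a_T
  a_S = 1/10*a_P + 1/10*a_Q + 1/10*a_R + 1/10*a_S + 3/5*a_T

Substituting a_P = 1 and a_T = 0, rearrange to (I - Q) a = r where r[i] = P(i -> P):
  [3/5, -1/10, -3/10] . (a_Q, a_R, a_S) = 1/10
  [-2/5, 4/5, -1/10] . (a_Q, a_R, a_S) = 0
  [-1/10, -1/10, 9/10] . (a_Q, a_R, a_S) = 1/10

Solving yields:
  a_Q = 96/353
  a_R = 55/353
  a_S = 56/353

Starting state is R, so the absorption probability is a_R = 55/353.

Answer: 55/353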